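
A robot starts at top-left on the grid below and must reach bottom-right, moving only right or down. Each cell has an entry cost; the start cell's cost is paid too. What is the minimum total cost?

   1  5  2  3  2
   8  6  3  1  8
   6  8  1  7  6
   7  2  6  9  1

Cheapest: (0,0)→(0,1)→(0,2)→(0,3)→(1,3)→(2,3)→(2,4)→(3,4)
  1 + 5 + 2 + 3 + 1 + 7 + 6 + 1 = 26

26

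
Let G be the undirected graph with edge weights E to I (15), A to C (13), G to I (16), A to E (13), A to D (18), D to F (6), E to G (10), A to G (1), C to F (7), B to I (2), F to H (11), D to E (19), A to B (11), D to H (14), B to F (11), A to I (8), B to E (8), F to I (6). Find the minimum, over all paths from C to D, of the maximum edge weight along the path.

A few of the C→D routes:
C - F - D: max(7, 6) = 7
C - A - G - E - B - I - F - D: max(13, 1, 10, 8, 2, 6, 6) = 13
C - A - E - B - I - F - D: max(13, 13, 8, 2, 6, 6) = 13
C - A - B - I - F - D: max(13, 11, 2, 6, 6) = 13
C - A - G - E - B - F - D: max(13, 1, 10, 8, 11, 6) = 13
C - A - E - B - F - D: max(13, 13, 8, 11, 6) = 13
Best route has worst link 7.

7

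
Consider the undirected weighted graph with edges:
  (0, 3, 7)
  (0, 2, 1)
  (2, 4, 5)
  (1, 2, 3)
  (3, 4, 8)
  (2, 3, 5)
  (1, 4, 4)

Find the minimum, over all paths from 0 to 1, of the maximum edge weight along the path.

Comparing a few candidate routes:
0-3-2-4-1: max(7, 5, 5, 4) = 7
0-2-1: max(1, 3) = 3
0-2-4-1: max(1, 5, 4) = 5
Smallest bottleneck: 3.

3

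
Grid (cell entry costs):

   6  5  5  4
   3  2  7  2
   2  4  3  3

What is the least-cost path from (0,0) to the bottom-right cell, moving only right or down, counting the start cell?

21

Path [0,0] [1,0] [1,1] [2,1] [2,2] [2,3]: 6 + 3 + 2 + 4 + 3 + 3 = 21.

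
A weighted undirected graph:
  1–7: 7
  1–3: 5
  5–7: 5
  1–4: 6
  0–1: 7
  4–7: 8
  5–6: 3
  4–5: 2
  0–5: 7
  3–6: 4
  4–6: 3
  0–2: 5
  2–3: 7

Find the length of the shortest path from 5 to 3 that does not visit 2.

Some routes from 5 to 3 avoiding 2:
5 → 6 → 4 → 1 → 3: 3 + 3 + 6 + 5 = 17
5 → 6 → 3: 3 + 4 = 7
5 → 4 → 1 → 3: 2 + 6 + 5 = 13
5 → 4 → 6 → 3: 2 + 3 + 4 = 9
5 → 7 → 1 → 3: 5 + 7 + 5 = 17
Best route has total 7.

7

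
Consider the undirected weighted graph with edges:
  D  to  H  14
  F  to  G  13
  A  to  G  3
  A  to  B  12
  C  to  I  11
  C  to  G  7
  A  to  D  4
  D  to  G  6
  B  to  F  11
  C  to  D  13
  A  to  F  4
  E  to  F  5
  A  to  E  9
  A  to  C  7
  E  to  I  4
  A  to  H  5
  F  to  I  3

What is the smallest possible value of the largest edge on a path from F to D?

A few of the F→D routes:
F → A → C → G → D: max(4, 7, 7, 6) = 7
F → A → D: max(4, 4) = 4
F → E → A → C → G → D: max(5, 9, 7, 7, 6) = 9
F → A → G → D: max(4, 3, 6) = 6
The minimum achievable maximum is 4.

4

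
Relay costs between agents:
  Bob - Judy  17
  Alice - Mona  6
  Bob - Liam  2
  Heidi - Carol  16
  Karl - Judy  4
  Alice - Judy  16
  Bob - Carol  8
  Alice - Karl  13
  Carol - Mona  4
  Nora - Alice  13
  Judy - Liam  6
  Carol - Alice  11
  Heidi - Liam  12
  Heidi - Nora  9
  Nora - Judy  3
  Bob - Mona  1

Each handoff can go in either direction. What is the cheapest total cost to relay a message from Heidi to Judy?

12

Checking several routes:
Heidi - Liam - Judy: 12 + 6 = 18
Heidi - Carol - Bob - Liam - Judy: 16 + 8 + 2 + 6 = 32
Heidi - Liam - Bob - Judy: 12 + 2 + 17 = 31
Heidi - Carol - Mona - Bob - Liam - Judy: 16 + 4 + 1 + 2 + 6 = 29
Heidi - Nora - Judy: 9 + 3 = 12
Shortest: 12.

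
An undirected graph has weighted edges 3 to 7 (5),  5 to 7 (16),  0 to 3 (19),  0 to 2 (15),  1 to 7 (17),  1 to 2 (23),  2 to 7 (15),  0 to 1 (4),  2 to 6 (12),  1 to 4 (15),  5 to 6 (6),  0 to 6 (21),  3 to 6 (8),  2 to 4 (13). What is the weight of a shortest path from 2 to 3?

Some routes from 2 to 3:
2 -> 6 -> 3: 12 + 8 = 20
2 -> 7 -> 3: 15 + 5 = 20
2 -> 0 -> 3: 15 + 19 = 34
The minimum is 20.

20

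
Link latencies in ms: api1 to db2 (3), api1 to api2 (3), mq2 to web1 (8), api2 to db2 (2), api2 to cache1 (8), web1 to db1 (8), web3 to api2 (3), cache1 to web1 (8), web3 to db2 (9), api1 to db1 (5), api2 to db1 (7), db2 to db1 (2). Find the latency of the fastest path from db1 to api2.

Comparing a few candidate routes:
db1→db2→api2: 2 + 2 = 4
db1→db2→web3→api2: 2 + 9 + 3 = 14
db1→api2: 7
db1→db2→api1→api2: 2 + 3 + 3 = 8
db1→api1→api2: 5 + 3 = 8
db1→api1→db2→api2: 5 + 3 + 2 = 10
Shortest: 4 ms.

4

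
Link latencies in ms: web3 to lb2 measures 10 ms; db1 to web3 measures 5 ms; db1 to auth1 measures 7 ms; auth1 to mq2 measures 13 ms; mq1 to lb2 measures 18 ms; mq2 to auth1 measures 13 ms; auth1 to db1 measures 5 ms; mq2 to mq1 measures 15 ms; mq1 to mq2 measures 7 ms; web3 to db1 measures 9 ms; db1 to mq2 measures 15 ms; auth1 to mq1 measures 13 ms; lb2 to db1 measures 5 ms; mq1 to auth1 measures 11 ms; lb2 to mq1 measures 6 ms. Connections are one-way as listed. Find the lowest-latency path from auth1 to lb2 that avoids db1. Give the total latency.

Candidate routes:
auth1 → mq1 → lb2: 13 + 18 = 31
auth1 → mq2 → mq1 → lb2: 13 + 15 + 18 = 46
Shortest: 31 ms.

31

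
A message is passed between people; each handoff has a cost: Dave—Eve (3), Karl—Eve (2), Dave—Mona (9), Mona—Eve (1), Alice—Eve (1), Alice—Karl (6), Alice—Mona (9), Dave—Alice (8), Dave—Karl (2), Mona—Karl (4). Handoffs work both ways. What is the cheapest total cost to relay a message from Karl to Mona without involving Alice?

Candidate routes:
Karl-Dave-Eve-Mona: 2 + 3 + 1 = 6
Karl-Mona: 4
Karl-Dave-Mona: 2 + 9 = 11
Karl-Eve-Mona: 2 + 1 = 3
Karl-Eve-Dave-Mona: 2 + 3 + 9 = 14
The minimum is 3.

3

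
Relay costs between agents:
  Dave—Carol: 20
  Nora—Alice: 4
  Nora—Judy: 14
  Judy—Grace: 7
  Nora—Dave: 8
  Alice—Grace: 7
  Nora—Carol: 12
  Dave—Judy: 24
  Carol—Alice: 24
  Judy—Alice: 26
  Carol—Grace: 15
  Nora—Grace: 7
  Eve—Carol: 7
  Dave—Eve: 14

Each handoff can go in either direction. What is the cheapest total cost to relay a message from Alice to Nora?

Some routes from Alice to Nora:
Alice-Grace-Nora: 7 + 7 = 14
Alice-Carol-Nora: 24 + 12 = 36
Alice-Nora: 4
Alice-Grace-Carol-Nora: 7 + 15 + 12 = 34
Alice-Grace-Judy-Nora: 7 + 7 + 14 = 28
The minimum is 4.

4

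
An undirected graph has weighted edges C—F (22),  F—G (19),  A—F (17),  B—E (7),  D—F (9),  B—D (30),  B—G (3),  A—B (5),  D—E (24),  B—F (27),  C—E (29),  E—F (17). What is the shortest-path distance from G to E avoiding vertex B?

36

Routes from G to E avoiding B:
G - F - C - E: 19 + 22 + 29 = 70
G - F - E: 19 + 17 = 36
G - F - D - E: 19 + 9 + 24 = 52
Shortest: 36.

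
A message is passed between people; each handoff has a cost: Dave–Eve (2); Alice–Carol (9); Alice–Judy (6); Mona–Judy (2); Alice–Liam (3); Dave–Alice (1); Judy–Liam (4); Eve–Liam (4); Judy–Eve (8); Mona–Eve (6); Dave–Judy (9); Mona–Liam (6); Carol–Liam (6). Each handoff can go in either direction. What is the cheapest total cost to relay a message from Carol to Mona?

12

Checking several routes:
Carol → Liam → Eve → Mona: 6 + 4 + 6 = 16
Carol → Alice → Judy → Mona: 9 + 6 + 2 = 17
Carol → Liam → Mona: 6 + 6 = 12
Carol → Liam → Judy → Mona: 6 + 4 + 2 = 12
Best route has total 12.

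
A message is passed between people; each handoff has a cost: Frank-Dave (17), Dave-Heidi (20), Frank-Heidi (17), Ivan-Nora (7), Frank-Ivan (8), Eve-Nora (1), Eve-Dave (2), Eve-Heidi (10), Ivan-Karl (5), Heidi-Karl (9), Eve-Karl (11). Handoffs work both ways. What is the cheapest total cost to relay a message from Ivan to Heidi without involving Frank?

A few of the Ivan→Heidi routes:
Ivan → Karl → Eve → Heidi: 5 + 11 + 10 = 26
Ivan → Nora → Eve → Karl → Heidi: 7 + 1 + 11 + 9 = 28
Ivan → Karl → Heidi: 5 + 9 = 14
Ivan → Nora → Eve → Heidi: 7 + 1 + 10 = 18
Ivan → Nora → Eve → Dave → Heidi: 7 + 1 + 2 + 20 = 30
The minimum is 14.

14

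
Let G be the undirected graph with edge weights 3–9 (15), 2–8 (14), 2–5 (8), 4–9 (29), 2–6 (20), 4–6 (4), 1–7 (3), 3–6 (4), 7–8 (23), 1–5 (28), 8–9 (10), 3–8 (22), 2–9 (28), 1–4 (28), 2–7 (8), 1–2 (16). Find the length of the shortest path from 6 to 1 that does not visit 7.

32

Some routes from 6 to 1 avoiding 7:
6→3→8→2→1: 4 + 22 + 14 + 16 = 56
6→2→1: 20 + 16 = 36
6→4→1: 4 + 28 = 32
Best route has total 32.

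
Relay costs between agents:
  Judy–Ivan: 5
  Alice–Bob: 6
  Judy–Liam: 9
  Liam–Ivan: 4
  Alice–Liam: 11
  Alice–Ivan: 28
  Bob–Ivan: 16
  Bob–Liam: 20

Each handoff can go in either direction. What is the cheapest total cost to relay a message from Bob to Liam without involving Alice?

20

Paths from Bob to Liam avoiding Alice:
Bob → Ivan → Judy → Liam: 16 + 5 + 9 = 30
Bob → Liam: 20
Bob → Ivan → Liam: 16 + 4 = 20
Shortest: 20.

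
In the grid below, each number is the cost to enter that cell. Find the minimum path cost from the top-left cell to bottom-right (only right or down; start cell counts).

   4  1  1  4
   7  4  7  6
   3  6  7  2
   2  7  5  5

Cheapest: (0,0) → (0,1) → (0,2) → (0,3) → (1,3) → (2,3) → (3,3)
  4 + 1 + 1 + 4 + 6 + 2 + 5 = 23

23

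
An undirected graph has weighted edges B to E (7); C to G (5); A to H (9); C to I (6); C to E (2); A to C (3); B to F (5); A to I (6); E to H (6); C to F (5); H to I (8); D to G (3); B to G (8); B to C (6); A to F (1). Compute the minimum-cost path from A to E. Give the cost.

A few of the A→E routes:
A→F→B→E: 1 + 5 + 7 = 13
A→F→C→E: 1 + 5 + 2 = 8
A→C→E: 3 + 2 = 5
Shortest: 5.

5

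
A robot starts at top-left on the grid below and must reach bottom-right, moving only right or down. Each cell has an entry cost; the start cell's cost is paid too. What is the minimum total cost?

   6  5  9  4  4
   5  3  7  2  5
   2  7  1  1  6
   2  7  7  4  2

28

One optimal route is r0c0→r1c0→r2c0→r2c1→r2c2→r2c3→r3c3→r3c4.
Its cost is 6 + 5 + 2 + 7 + 1 + 1 + 4 + 2 = 28.
For comparison, the top-then-right route costs 41.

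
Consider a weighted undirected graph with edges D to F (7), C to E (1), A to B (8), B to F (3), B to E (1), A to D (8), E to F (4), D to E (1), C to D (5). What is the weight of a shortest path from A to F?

11

Comparing a few candidate routes:
A-B-E-F: 8 + 1 + 4 = 13
A-D-E-F: 8 + 1 + 4 = 13
A-B-E-D-F: 8 + 1 + 1 + 7 = 17
A-D-F: 8 + 7 = 15
A-B-F: 8 + 3 = 11
A-D-E-B-F: 8 + 1 + 1 + 3 = 13
The minimum is 11.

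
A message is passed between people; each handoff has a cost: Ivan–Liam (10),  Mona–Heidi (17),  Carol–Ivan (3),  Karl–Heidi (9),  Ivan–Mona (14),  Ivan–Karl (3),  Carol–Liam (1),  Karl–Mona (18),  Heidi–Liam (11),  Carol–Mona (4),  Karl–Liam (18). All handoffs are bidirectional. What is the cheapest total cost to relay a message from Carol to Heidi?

A few of the Carol→Heidi routes:
Carol -> Ivan -> Karl -> Heidi: 3 + 3 + 9 = 15
Carol -> Mona -> Heidi: 4 + 17 = 21
Carol -> Liam -> Heidi: 1 + 11 = 12
Carol -> Liam -> Ivan -> Karl -> Heidi: 1 + 10 + 3 + 9 = 23
The minimum is 12.

12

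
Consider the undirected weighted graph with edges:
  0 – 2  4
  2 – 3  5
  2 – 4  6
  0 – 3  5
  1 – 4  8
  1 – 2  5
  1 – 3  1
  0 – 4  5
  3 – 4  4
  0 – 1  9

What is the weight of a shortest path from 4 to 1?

5

Some routes from 4 to 1:
4-3-1: 4 + 1 = 5
4-0-3-1: 5 + 5 + 1 = 11
4-1: 8
Shortest: 5.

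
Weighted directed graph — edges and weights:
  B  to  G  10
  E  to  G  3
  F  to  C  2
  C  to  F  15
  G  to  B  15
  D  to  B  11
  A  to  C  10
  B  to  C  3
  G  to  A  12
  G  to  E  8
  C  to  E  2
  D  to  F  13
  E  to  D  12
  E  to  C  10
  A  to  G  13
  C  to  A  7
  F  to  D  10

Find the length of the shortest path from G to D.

20

Checking several routes:
G → B → C → E → D: 15 + 3 + 2 + 12 = 32
G → A → C → E → D: 12 + 10 + 2 + 12 = 36
G → B → C → F → D: 15 + 3 + 15 + 10 = 43
G → E → D: 8 + 12 = 20
Best route has total 20.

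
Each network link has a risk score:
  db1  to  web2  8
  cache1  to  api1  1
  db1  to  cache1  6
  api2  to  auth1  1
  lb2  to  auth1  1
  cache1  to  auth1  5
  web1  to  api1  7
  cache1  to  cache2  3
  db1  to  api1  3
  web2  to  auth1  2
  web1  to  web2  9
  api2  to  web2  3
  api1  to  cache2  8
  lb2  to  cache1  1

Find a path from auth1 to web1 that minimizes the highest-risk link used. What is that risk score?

Checking several routes:
auth1-cache1-api1-web1: max(5, 1, 7) = 7
auth1-lb2-cache1-db1-api1-web1: max(1, 1, 6, 3, 7) = 7
auth1-lb2-cache1-api1-web1: max(1, 1, 1, 7) = 7
Smallest bottleneck: 7.

7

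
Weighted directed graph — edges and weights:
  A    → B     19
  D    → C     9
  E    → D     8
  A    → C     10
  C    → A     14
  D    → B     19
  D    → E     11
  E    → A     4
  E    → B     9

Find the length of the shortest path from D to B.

19

Candidate routes:
D -> E -> B: 11 + 9 = 20
D -> B: 19
D -> C -> A -> B: 9 + 14 + 19 = 42
D -> E -> A -> B: 11 + 4 + 19 = 34
Shortest: 19.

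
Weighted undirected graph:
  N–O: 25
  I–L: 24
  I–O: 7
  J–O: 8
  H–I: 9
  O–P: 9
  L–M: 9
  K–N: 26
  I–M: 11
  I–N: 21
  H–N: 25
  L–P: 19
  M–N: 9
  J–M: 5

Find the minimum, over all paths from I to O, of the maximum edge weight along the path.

Comparing a few candidate routes:
I→M→L→P→O: max(11, 9, 19, 9) = 19
I→O: max(7) = 7
I→N→M→L→P→O: max(21, 9, 9, 19, 9) = 21
I→M→J→O: max(11, 5, 8) = 11
Best route has worst link 7.

7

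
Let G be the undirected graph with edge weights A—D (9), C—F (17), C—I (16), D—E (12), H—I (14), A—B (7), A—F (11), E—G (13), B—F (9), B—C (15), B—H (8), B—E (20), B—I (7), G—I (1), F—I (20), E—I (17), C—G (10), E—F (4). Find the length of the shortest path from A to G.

A few of the A→G routes:
A -> B -> I -> G: 7 + 7 + 1 = 15
A -> F -> B -> I -> G: 11 + 9 + 7 + 1 = 28
A -> F -> I -> G: 11 + 20 + 1 = 32
A -> B -> C -> G: 7 + 15 + 10 = 32
A -> F -> E -> G: 11 + 4 + 13 = 28
A -> B -> H -> I -> G: 7 + 8 + 14 + 1 = 30
The minimum is 15.

15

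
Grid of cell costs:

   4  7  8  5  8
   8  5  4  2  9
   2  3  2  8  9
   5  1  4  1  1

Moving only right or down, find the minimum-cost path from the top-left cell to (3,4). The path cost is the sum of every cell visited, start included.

Cheapest: [0,0]→[1,0]→[2,0]→[2,1]→[3,1]→[3,2]→[3,3]→[3,4]
  4 + 8 + 2 + 3 + 1 + 4 + 1 + 1 = 24
(Top row then right column would cost 51.)

24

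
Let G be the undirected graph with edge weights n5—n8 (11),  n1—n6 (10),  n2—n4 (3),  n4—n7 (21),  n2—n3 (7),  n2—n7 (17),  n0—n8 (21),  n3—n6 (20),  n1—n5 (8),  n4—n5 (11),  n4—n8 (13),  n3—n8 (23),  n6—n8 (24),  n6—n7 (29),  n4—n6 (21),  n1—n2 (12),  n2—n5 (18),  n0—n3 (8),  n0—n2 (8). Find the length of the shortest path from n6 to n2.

Comparing a few candidate routes:
n6 -> n3 -> n2: 20 + 7 = 27
n6 -> n1 -> n5 -> n2: 10 + 8 + 18 = 36
n6 -> n1 -> n2: 10 + 12 = 22
n6 -> n1 -> n5 -> n4 -> n2: 10 + 8 + 11 + 3 = 32
n6 -> n3 -> n0 -> n2: 20 + 8 + 8 = 36
n6 -> n4 -> n2: 21 + 3 = 24
The minimum is 22.

22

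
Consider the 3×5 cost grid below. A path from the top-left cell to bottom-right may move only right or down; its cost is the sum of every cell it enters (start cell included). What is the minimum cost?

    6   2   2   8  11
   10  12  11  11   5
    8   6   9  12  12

Best path: [0,0] -> [0,1] -> [0,2] -> [0,3] -> [0,4] -> [1,4] -> [2,4]
Cost: 6 + 2 + 2 + 8 + 11 + 5 + 12 = 46

46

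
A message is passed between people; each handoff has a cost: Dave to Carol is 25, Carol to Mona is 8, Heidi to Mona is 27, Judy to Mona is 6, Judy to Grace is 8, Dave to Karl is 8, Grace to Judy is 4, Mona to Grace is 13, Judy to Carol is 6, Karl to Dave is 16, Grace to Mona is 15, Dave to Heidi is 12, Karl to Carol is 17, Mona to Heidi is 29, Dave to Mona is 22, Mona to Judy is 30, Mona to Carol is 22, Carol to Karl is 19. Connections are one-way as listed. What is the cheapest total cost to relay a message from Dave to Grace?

35

Checking several routes:
Dave→Karl→Carol→Mona→Grace: 8 + 17 + 8 + 13 = 46
Dave→Mona→Grace: 22 + 13 = 35
Dave→Carol→Mona→Grace: 25 + 8 + 13 = 46
Shortest: 35.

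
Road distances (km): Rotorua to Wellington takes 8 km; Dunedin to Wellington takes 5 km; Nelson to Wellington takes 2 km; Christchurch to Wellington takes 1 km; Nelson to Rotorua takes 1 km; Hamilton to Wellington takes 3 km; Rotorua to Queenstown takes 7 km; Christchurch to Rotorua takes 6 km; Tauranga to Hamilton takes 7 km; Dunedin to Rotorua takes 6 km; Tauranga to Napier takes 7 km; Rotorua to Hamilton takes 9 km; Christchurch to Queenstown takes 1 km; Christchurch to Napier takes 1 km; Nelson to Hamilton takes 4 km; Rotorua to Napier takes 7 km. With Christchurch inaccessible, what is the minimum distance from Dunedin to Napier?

13

Checking several routes:
Dunedin→Wellington→Hamilton→Tauranga→Napier: 5 + 3 + 7 + 7 = 22
Dunedin→Wellington→Rotorua→Napier: 5 + 8 + 7 = 20
Dunedin→Rotorua→Napier: 6 + 7 = 13
Dunedin→Wellington→Nelson→Rotorua→Napier: 5 + 2 + 1 + 7 = 15
Dunedin→Wellington→Hamilton→Rotorua→Napier: 5 + 3 + 9 + 7 = 24
Dunedin→Wellington→Hamilton→Nelson→Rotorua→Napier: 5 + 3 + 4 + 1 + 7 = 20
Best route has total 13 km.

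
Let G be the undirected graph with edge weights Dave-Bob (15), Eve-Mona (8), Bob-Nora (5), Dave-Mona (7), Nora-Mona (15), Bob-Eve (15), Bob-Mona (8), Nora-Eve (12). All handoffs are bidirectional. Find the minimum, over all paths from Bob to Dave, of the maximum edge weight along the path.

8

Routes from Bob to Dave:
Bob → Nora → Mona → Dave: max(5, 15, 7) = 15
Bob → Mona → Dave: max(8, 7) = 8
Bob → Nora → Eve → Mona → Dave: max(5, 12, 8, 7) = 12
Bob → Eve → Nora → Mona → Dave: max(15, 12, 15, 7) = 15
Bob → Dave: max(15) = 15
Bob → Eve → Mona → Dave: max(15, 8, 7) = 15
Smallest bottleneck: 8.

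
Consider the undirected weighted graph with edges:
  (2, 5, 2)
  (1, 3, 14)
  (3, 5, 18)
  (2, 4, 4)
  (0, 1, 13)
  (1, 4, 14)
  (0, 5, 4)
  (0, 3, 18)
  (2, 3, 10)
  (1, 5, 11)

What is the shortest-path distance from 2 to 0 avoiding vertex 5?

Routes from 2 to 0 avoiding 5:
2→4→1→3→0: 4 + 14 + 14 + 18 = 50
2→3→0: 10 + 18 = 28
2→3→1→0: 10 + 14 + 13 = 37
2→4→1→0: 4 + 14 + 13 = 31
Best route has total 28.

28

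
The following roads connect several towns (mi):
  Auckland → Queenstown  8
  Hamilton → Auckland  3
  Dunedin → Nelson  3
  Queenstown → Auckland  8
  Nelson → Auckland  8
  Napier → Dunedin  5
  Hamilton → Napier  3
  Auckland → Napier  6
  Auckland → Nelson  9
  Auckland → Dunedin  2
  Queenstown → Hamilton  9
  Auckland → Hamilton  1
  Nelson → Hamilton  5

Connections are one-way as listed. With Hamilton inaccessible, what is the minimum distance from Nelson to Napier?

Routes from Nelson to Napier avoiding Hamilton:
Nelson → Auckland → Napier: 8 + 6 = 14
The minimum is 14 mi.

14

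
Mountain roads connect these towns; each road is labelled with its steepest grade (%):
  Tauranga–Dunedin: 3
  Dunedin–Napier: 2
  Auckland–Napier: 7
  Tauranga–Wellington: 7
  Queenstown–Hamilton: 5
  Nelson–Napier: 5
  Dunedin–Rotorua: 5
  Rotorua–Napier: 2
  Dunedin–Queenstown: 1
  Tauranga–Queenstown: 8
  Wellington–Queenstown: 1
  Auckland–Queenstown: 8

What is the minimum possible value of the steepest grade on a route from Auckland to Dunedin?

7

Some routes from Auckland to Dunedin:
Auckland-Queenstown-Wellington-Tauranga-Dunedin: max(8, 1, 7, 3) = 8
Auckland-Napier-Dunedin: max(7, 2) = 7
Auckland-Napier-Rotorua-Dunedin: max(7, 2, 5) = 7
Auckland-Queenstown-Tauranga-Dunedin: max(8, 8, 3) = 8
Smallest bottleneck: 7%.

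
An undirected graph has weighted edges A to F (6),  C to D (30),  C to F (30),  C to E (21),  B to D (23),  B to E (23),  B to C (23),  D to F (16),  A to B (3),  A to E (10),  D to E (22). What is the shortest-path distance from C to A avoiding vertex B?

Checking several routes:
C-D-F-A: 30 + 16 + 6 = 52
C-F-A: 30 + 6 = 36
C-E-A: 21 + 10 = 31
C-D-E-A: 30 + 22 + 10 = 62
Best route has total 31.

31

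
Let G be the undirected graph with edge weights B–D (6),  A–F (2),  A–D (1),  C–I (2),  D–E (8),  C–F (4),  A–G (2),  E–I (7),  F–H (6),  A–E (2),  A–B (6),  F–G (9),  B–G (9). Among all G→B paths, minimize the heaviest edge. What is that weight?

A few of the G→B routes:
G → A → E → D → B: max(2, 2, 8, 6) = 8
G → A → D → B: max(2, 1, 6) = 6
G → A → B: max(2, 6) = 6
Smallest bottleneck: 6.

6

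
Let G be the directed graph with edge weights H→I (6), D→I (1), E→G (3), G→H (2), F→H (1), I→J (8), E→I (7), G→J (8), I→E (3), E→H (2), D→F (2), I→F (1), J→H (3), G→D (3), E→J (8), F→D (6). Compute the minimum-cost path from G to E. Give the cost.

Routes from G to E:
G → J → H → I → E: 8 + 3 + 6 + 3 = 20
G → D → F → H → I → E: 3 + 2 + 1 + 6 + 3 = 15
G → H → I → E: 2 + 6 + 3 = 11
G → D → I → E: 3 + 1 + 3 = 7
Shortest: 7.

7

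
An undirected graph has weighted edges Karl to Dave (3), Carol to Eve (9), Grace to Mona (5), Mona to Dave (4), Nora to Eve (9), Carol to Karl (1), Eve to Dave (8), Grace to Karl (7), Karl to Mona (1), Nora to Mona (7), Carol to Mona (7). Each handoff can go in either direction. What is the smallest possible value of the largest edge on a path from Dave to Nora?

A few of the Dave→Nora routes:
Dave -> Karl -> Mona -> Nora: max(3, 1, 7) = 7
Dave -> Karl -> Grace -> Mona -> Nora: max(3, 7, 5, 7) = 7
Dave -> Karl -> Carol -> Mona -> Nora: max(3, 1, 7, 7) = 7
Dave -> Mona -> Nora: max(4, 7) = 7
Smallest bottleneck: 7.

7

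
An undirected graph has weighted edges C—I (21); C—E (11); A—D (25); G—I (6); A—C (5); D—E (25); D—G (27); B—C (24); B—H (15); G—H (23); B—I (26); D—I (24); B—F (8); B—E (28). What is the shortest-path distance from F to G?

40

A few of the F→G routes:
F→B→H→G: 8 + 15 + 23 = 46
F→B→E→C→I→G: 8 + 28 + 11 + 21 + 6 = 74
F→B→C→I→G: 8 + 24 + 21 + 6 = 59
F→B→I→D→G: 8 + 26 + 24 + 27 = 85
F→B→E→D→G: 8 + 28 + 25 + 27 = 88
F→B→I→G: 8 + 26 + 6 = 40
The minimum is 40.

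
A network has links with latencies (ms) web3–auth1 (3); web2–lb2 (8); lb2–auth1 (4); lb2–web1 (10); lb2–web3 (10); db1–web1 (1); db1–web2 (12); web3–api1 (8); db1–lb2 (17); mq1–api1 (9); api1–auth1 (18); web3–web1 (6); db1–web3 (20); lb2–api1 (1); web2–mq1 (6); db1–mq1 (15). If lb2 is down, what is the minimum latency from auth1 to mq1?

20

Some routes from auth1 to mq1 avoiding lb2:
auth1 → api1 → mq1: 18 + 9 = 27
auth1 → web3 → web1 → db1 → mq1: 3 + 6 + 1 + 15 = 25
auth1 → web3 → api1 → mq1: 3 + 8 + 9 = 20
auth1 → web3 → web1 → db1 → web2 → mq1: 3 + 6 + 1 + 12 + 6 = 28
The minimum is 20 ms.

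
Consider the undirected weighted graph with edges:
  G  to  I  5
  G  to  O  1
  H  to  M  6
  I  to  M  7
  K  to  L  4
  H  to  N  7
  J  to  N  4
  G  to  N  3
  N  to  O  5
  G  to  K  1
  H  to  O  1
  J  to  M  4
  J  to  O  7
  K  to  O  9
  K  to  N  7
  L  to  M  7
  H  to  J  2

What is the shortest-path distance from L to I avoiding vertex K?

Comparing a few candidate routes:
L → M → I: 7 + 7 = 14
L → M → J → H → O → G → I: 7 + 4 + 2 + 1 + 1 + 5 = 20
L → M → H → O → G → I: 7 + 6 + 1 + 1 + 5 = 20
L → M → J → N → G → I: 7 + 4 + 4 + 3 + 5 = 23
Shortest: 14.

14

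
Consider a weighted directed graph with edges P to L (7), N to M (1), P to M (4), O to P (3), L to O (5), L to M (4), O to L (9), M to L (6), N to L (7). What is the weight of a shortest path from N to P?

Candidate routes:
N → M → L → O → P: 1 + 6 + 5 + 3 = 15
N → L → O → P: 7 + 5 + 3 = 15
The minimum is 15.

15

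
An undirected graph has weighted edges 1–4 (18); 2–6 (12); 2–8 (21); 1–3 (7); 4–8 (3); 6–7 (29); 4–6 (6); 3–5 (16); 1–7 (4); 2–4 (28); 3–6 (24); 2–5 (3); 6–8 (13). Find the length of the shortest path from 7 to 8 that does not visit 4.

42

Checking several routes:
7-6-8: 29 + 13 = 42
7-1-3-5-2-8: 4 + 7 + 16 + 3 + 21 = 51
7-6-2-8: 29 + 12 + 21 = 62
7-1-3-5-2-6-8: 4 + 7 + 16 + 3 + 12 + 13 = 55
7-1-3-6-8: 4 + 7 + 24 + 13 = 48
7-1-3-6-2-8: 4 + 7 + 24 + 12 + 21 = 68
Best route has total 42.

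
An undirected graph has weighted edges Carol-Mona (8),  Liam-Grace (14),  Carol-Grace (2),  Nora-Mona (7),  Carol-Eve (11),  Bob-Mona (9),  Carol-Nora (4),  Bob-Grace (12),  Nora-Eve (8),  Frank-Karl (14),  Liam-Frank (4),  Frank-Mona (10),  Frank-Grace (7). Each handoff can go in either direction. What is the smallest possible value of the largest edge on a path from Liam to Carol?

Some routes from Liam to Carol:
Liam-Frank-Mona-Nora-Carol: max(4, 10, 7, 4) = 10
Liam-Frank-Grace-Carol: max(4, 7, 2) = 7
Liam-Frank-Mona-Carol: max(4, 10, 8) = 10
The minimum achievable maximum is 7.

7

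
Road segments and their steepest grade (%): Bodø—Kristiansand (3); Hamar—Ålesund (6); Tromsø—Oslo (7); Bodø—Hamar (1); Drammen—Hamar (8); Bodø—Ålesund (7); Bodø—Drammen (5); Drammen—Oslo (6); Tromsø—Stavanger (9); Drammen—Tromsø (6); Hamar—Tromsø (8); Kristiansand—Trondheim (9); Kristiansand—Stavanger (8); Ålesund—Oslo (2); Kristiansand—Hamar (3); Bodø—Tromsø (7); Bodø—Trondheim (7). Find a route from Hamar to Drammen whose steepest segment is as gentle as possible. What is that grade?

5

A few of the Hamar→Drammen routes:
Hamar → Bodø → Ålesund → Oslo → Drammen: max(1, 7, 2, 6) = 7
Hamar → Ålesund → Oslo → Drammen: max(6, 2, 6) = 6
Hamar → Kristiansand → Bodø → Drammen: max(3, 3, 5) = 5
Hamar → Bodø → Drammen: max(1, 5) = 5
The minimum achievable maximum is 5%.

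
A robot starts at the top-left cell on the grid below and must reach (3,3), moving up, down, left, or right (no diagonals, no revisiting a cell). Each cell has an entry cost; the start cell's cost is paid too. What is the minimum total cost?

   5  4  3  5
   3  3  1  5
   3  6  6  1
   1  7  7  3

Path r0c0→r1c0→r1c1→r1c2→r1c3→r2c3→r3c3: 5 + 3 + 3 + 1 + 5 + 1 + 3 = 21.

21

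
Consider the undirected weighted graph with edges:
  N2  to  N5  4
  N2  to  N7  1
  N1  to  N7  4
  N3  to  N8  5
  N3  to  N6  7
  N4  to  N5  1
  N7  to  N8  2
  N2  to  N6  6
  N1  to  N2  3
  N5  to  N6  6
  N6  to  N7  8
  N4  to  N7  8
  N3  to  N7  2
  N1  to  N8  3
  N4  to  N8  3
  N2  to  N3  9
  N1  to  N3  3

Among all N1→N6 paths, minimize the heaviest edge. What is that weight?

6

Some routes from N1 to N6:
N1-N3-N7-N8-N4-N5-N2-N6: max(3, 2, 2, 3, 1, 4, 6) = 6
N1-N3-N7-N8-N4-N5-N6: max(3, 2, 2, 3, 1, 6) = 6
N1-N3-N8-N4-N5-N6: max(3, 5, 3, 1, 6) = 6
N1-N3-N7-N2-N6: max(3, 2, 1, 6) = 6
N1-N3-N7-N2-N5-N6: max(3, 2, 1, 4, 6) = 6
Smallest bottleneck: 6.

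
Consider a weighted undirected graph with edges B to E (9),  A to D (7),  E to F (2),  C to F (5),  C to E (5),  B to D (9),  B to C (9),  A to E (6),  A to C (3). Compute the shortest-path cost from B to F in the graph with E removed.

14

Routes from B to F avoiding E:
B - C - F: 9 + 5 = 14
B - D - A - C - F: 9 + 7 + 3 + 5 = 24
The minimum is 14.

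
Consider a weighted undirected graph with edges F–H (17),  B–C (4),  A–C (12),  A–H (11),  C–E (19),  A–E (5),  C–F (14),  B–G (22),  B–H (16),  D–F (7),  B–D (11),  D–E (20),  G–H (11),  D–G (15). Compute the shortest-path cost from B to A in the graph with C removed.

27

Checking several routes:
B -> D -> F -> H -> A: 11 + 7 + 17 + 11 = 46
B -> D -> E -> A: 11 + 20 + 5 = 36
B -> G -> H -> A: 22 + 11 + 11 = 44
B -> H -> A: 16 + 11 = 27
Best route has total 27.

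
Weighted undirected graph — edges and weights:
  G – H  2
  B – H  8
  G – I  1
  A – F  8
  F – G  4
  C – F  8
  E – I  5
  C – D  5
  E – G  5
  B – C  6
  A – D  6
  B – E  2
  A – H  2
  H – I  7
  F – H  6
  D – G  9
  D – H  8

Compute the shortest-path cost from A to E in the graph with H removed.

A few of the A→E routes:
A→D→G→I→E: 6 + 9 + 1 + 5 = 21
A→F→C→B→E: 8 + 8 + 6 + 2 = 24
A→F→G→I→E: 8 + 4 + 1 + 5 = 18
A→F→G→E: 8 + 4 + 5 = 17
A→D→C→B→E: 6 + 5 + 6 + 2 = 19
A→D→G→E: 6 + 9 + 5 = 20
Shortest: 17.

17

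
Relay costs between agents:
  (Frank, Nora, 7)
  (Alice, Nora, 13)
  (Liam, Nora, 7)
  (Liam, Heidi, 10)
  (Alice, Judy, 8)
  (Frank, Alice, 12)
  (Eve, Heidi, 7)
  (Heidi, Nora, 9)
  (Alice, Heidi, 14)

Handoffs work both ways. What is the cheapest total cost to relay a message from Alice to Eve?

Routes from Alice to Eve:
Alice → Frank → Nora → Heidi → Eve: 12 + 7 + 9 + 7 = 35
Alice → Nora → Liam → Heidi → Eve: 13 + 7 + 10 + 7 = 37
Alice → Frank → Nora → Liam → Heidi → Eve: 12 + 7 + 7 + 10 + 7 = 43
Alice → Nora → Heidi → Eve: 13 + 9 + 7 = 29
Alice → Heidi → Eve: 14 + 7 = 21
The minimum is 21.

21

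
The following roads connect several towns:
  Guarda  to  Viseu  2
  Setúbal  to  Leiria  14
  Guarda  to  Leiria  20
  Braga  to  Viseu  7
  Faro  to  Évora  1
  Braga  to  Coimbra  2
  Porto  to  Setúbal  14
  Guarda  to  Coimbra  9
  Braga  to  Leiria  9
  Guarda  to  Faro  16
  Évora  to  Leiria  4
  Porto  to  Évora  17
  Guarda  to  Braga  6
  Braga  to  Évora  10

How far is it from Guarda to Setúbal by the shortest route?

A few of the Guarda→Setúbal routes:
Guarda-Faro-Évora-Leiria-Setúbal: 16 + 1 + 4 + 14 = 35
Guarda-Leiria-Setúbal: 20 + 14 = 34
Guarda-Coimbra-Braga-Leiria-Setúbal: 9 + 2 + 9 + 14 = 34
Guarda-Braga-Leiria-Setúbal: 6 + 9 + 14 = 29
Guarda-Viseu-Braga-Leiria-Setúbal: 2 + 7 + 9 + 14 = 32
Guarda-Braga-Évora-Leiria-Setúbal: 6 + 10 + 4 + 14 = 34
The minimum is 29.

29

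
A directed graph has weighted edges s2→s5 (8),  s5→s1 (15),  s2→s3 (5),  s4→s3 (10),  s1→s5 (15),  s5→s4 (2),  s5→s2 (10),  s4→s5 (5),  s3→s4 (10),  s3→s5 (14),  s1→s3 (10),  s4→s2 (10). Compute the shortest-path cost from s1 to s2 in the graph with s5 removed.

30

Paths from s1 to s2 avoiding s5:
s1 -> s3 -> s4 -> s2: 10 + 10 + 10 = 30
The minimum is 30.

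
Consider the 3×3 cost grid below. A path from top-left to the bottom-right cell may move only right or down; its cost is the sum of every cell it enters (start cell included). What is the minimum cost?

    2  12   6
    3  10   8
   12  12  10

33

Best path: [0,0] -> [1,0] -> [1,1] -> [1,2] -> [2,2]
Cost: 2 + 3 + 10 + 8 + 10 = 33
For comparison, the top-then-right route costs 38.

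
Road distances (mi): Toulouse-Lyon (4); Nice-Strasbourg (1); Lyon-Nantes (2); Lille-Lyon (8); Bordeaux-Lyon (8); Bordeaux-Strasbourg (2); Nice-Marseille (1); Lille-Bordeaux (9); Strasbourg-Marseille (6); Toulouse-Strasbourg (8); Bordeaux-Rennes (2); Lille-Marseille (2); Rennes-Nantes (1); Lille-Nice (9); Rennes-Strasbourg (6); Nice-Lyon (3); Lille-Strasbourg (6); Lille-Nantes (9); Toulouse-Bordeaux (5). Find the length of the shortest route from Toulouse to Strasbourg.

Checking several routes:
Toulouse - Lyon - Nice - Strasbourg: 4 + 3 + 1 = 8
Toulouse - Strasbourg: 8
Toulouse - Bordeaux - Strasbourg: 5 + 2 = 7
The minimum is 7 mi.

7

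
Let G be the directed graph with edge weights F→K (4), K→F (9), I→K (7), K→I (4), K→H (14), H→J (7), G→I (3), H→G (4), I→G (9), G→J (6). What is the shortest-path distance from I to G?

9

Candidate routes:
I-G: 9
I-K-H-G: 7 + 14 + 4 = 25
Shortest: 9.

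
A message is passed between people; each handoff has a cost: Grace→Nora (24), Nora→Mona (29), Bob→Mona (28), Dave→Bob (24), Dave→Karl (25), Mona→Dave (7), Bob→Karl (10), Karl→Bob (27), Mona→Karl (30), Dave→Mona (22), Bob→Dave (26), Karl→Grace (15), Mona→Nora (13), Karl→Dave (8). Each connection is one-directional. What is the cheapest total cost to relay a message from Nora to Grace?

Paths from Nora to Grace:
Nora → Mona → Dave → Bob → Karl → Grace: 29 + 7 + 24 + 10 + 15 = 85
Nora → Mona → Karl → Grace: 29 + 30 + 15 = 74
Nora → Mona → Dave → Karl → Grace: 29 + 7 + 25 + 15 = 76
Best route has total 74.

74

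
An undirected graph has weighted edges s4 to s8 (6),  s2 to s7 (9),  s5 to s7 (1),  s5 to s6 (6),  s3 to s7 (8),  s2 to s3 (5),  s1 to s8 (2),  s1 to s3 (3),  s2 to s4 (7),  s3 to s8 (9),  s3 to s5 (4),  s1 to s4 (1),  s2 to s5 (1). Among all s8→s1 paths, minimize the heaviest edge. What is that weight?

2

Some routes from s8 to s1:
s8-s4-s2-s3-s1: max(6, 7, 5, 3) = 7
s8-s4-s2-s5-s3-s1: max(6, 7, 1, 4, 3) = 7
s8-s4-s1: max(6, 1) = 6
s8-s1: max(2) = 2
Best route has worst link 2.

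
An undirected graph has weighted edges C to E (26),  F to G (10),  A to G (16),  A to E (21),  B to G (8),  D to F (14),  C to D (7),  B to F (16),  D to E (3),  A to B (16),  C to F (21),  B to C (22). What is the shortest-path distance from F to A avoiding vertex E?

A few of the F→A routes:
F → B → G → A: 16 + 8 + 16 = 40
F → G → A: 10 + 16 = 26
F → C → B → A: 21 + 22 + 16 = 59
F → G → B → A: 10 + 8 + 16 = 34
F → B → A: 16 + 16 = 32
The minimum is 26.

26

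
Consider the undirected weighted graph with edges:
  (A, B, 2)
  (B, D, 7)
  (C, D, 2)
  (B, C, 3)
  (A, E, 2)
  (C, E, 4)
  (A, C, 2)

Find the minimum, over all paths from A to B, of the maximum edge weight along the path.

2

A few of the A→B routes:
A-E-C-B: max(2, 4, 3) = 4
A-B: max(2) = 2
A-C-B: max(2, 3) = 3
Best route has worst link 2.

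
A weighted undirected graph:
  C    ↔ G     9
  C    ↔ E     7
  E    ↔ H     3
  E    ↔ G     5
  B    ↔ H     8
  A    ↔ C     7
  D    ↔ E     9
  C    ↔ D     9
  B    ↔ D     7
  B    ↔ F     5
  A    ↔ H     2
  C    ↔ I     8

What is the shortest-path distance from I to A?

Checking several routes:
I → C → G → E → H → A: 8 + 9 + 5 + 3 + 2 = 27
I → C → E → H → A: 8 + 7 + 3 + 2 = 20
I → C → A: 8 + 7 = 15
I → C → D → E → H → A: 8 + 9 + 9 + 3 + 2 = 31
Shortest: 15.

15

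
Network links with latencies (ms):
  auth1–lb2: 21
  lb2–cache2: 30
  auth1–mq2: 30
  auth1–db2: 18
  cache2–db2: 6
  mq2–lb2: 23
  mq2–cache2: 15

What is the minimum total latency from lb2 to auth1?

21

A few of the lb2→auth1 routes:
lb2 → mq2 → auth1: 23 + 30 = 53
lb2 → auth1: 21
lb2 → cache2 → db2 → auth1: 30 + 6 + 18 = 54
The minimum is 21 ms.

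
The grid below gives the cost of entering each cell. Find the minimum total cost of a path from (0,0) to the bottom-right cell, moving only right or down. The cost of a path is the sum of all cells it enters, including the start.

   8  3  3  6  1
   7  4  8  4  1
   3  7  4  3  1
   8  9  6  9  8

One optimal route is (0,0)→(0,1)→(0,2)→(0,3)→(0,4)→(1,4)→(2,4)→(3,4).
Its cost is 8 + 3 + 3 + 6 + 1 + 1 + 1 + 8 = 31.

31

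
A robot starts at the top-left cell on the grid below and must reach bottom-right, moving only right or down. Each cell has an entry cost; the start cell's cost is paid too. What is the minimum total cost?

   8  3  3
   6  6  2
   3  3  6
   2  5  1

Path (0,0)→(0,1)→(0,2)→(1,2)→(2,2)→(3,2): 8 + 3 + 3 + 2 + 6 + 1 = 23.

23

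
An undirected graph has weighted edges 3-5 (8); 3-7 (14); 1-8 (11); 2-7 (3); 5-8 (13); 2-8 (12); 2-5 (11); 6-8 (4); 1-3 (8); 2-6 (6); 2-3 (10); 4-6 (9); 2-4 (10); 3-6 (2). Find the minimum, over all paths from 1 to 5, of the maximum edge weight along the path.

Checking several routes:
1 -> 8 -> 6 -> 3 -> 2 -> 5: max(11, 4, 2, 10, 11) = 11
1 -> 8 -> 6 -> 3 -> 5: max(11, 4, 2, 8) = 11
1 -> 3 -> 5: max(8, 8) = 8
The minimum achievable maximum is 8.

8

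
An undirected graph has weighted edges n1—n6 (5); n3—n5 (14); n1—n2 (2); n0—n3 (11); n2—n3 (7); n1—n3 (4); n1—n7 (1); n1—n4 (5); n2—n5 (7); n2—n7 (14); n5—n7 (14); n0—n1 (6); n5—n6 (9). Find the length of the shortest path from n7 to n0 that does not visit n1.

Paths from n7 to n0 avoiding n1:
n7→n2→n3→n0: 14 + 7 + 11 = 32
n7→n2→n5→n3→n0: 14 + 7 + 14 + 11 = 46
n7→n5→n2→n3→n0: 14 + 7 + 7 + 11 = 39
n7→n5→n3→n0: 14 + 14 + 11 = 39
The minimum is 32.

32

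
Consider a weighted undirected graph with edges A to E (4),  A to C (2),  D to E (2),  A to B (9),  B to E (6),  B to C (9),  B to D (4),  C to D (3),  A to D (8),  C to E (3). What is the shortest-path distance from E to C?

Comparing a few candidate routes:
E → D → C: 2 + 3 = 5
E → C: 3
E → A → C: 4 + 2 = 6
E → D → B → C: 2 + 4 + 9 = 15
E → B → D → C: 6 + 4 + 3 = 13
E → D → A → C: 2 + 8 + 2 = 12
Best route has total 3.

3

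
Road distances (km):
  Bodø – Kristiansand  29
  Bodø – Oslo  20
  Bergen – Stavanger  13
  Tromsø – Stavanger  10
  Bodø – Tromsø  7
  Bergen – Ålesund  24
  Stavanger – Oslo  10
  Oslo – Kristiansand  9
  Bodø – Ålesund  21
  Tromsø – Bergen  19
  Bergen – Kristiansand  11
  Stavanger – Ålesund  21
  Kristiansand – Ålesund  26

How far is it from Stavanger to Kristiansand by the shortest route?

19

Comparing a few candidate routes:
Stavanger -> Bergen -> Kristiansand: 13 + 11 = 24
Stavanger -> Oslo -> Kristiansand: 10 + 9 = 19
Stavanger -> Tromsø -> Bodø -> Kristiansand: 10 + 7 + 29 = 46
Stavanger -> Tromsø -> Bergen -> Kristiansand: 10 + 19 + 11 = 40
Shortest: 19 km.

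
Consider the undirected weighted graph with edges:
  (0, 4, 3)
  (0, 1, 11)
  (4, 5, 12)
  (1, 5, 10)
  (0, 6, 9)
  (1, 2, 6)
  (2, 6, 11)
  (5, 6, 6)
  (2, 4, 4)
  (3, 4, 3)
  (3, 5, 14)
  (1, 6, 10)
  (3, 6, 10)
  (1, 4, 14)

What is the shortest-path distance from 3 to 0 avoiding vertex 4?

19

Checking several routes:
3→6→0: 10 + 9 = 19
3→5→6→0: 14 + 6 + 9 = 29
3→6→1→0: 10 + 10 + 11 = 31
Shortest: 19.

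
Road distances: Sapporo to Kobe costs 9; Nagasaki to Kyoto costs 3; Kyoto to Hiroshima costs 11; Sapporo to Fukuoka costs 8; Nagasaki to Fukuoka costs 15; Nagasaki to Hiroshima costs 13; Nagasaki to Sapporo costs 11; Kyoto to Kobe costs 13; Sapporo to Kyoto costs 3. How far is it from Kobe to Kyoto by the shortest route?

12

A few of the Kobe→Kyoto routes:
Kobe-Sapporo-Kyoto: 9 + 3 = 12
Kobe-Kyoto: 13
Kobe-Sapporo-Nagasaki-Kyoto: 9 + 11 + 3 = 23
Shortest: 12.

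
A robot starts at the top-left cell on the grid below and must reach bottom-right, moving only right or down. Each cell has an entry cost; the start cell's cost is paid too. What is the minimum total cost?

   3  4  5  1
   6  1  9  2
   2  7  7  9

24

Cheapest: r0c0 -> r0c1 -> r0c2 -> r0c3 -> r1c3 -> r2c3
  3 + 4 + 5 + 1 + 2 + 9 = 24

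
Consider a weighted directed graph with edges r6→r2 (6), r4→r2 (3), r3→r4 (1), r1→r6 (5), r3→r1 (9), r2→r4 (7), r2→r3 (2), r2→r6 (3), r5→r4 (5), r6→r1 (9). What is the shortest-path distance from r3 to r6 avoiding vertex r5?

Paths from r3 to r6 avoiding r5:
r3 - r1 - r6: 9 + 5 = 14
r3 - r4 - r2 - r6: 1 + 3 + 3 = 7
The minimum is 7.

7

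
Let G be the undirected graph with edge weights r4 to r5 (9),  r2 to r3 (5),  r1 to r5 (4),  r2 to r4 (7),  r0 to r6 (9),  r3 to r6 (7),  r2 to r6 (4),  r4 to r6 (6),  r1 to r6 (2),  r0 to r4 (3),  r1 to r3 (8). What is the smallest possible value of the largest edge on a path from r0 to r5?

6

Comparing a few candidate routes:
r0→r4→r6→r1→r5: max(3, 6, 2, 4) = 6
r0→r4→r2→r6→r1→r5: max(3, 7, 4, 2, 4) = 7
r0→r4→r6→r3→r1→r5: max(3, 6, 7, 8, 4) = 8
r0→r4→r2→r3→r6→r1→r5: max(3, 7, 5, 7, 2, 4) = 7
r0→r4→r6→r2→r3→r1→r5: max(3, 6, 4, 5, 8, 4) = 8
Smallest bottleneck: 6.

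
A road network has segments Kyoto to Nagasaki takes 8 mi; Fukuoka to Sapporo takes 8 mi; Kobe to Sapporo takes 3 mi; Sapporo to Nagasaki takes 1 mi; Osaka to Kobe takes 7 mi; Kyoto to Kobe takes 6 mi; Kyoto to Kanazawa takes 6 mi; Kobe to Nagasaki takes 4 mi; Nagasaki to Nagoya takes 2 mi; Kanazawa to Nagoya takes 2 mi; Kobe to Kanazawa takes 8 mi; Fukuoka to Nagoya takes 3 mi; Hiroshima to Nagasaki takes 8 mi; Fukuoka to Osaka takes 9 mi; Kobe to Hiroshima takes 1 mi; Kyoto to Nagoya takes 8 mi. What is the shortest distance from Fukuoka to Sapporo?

Some routes from Fukuoka to Sapporo:
Fukuoka-Nagoya-Nagasaki-Kobe-Sapporo: 3 + 2 + 4 + 3 = 12
Fukuoka-Sapporo: 8
Fukuoka-Nagoya-Nagasaki-Sapporo: 3 + 2 + 1 = 6
Shortest: 6 mi.

6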